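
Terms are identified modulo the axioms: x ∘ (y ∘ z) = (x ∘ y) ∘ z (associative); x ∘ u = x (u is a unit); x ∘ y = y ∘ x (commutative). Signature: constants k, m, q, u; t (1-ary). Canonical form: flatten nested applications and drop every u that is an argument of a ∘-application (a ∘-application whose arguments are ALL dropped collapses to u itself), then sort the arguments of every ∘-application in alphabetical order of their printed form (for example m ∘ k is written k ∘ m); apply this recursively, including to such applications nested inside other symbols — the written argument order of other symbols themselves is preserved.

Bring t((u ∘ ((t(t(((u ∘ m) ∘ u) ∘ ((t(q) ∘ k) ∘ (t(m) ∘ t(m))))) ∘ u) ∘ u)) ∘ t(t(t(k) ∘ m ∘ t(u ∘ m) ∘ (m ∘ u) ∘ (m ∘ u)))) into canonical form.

Answer: t(t(t(k ∘ m ∘ t(m) ∘ t(m) ∘ t(q))) ∘ t(t(m ∘ m ∘ m ∘ t(k) ∘ t(m))))

Derivation:
Focus inside:  (u ∘ ((t(t(((u ∘ m) ∘ u) ∘ ((t(q) ∘ k) ∘ (t(m) ∘ t(m))))) ∘ u) ∘ u)) ∘ t(t(t(k) ∘ m ∘ t(u ∘ m) ∘ (m ∘ u) ∘ (m ∘ u)))
Un-nest:  u ∘ t(t(((u ∘ m) ∘ u) ∘ ((t(q) ∘ k) ∘ (t(m) ∘ t(m))))) ∘ u ∘ u ∘ t(t(t(k) ∘ m ∘ t(u ∘ m) ∘ (m ∘ u) ∘ (m ∘ u)))
Simplify inside:  t(t(((u ∘ m) ∘ u) ∘ ((t(q) ∘ k) ∘ (t(m) ∘ t(m)))))  →  t(t(k ∘ m ∘ t(m) ∘ t(m) ∘ t(q)))
Simplify inside:  t(t(t(k) ∘ m ∘ t(u ∘ m) ∘ (m ∘ u) ∘ (m ∘ u)))  →  t(t(m ∘ m ∘ m ∘ t(k) ∘ t(m)))
Drop the unit:  drop u (×3)
Sort arguments:  t(t(k ∘ m ∘ t(m) ∘ t(m) ∘ t(q))) ∘ t(t(m ∘ m ∘ m ∘ t(k) ∘ t(m)))
Put back:  t(t(t(k ∘ m ∘ t(m) ∘ t(m) ∘ t(q))) ∘ t(t(m ∘ m ∘ m ∘ t(k) ∘ t(m))))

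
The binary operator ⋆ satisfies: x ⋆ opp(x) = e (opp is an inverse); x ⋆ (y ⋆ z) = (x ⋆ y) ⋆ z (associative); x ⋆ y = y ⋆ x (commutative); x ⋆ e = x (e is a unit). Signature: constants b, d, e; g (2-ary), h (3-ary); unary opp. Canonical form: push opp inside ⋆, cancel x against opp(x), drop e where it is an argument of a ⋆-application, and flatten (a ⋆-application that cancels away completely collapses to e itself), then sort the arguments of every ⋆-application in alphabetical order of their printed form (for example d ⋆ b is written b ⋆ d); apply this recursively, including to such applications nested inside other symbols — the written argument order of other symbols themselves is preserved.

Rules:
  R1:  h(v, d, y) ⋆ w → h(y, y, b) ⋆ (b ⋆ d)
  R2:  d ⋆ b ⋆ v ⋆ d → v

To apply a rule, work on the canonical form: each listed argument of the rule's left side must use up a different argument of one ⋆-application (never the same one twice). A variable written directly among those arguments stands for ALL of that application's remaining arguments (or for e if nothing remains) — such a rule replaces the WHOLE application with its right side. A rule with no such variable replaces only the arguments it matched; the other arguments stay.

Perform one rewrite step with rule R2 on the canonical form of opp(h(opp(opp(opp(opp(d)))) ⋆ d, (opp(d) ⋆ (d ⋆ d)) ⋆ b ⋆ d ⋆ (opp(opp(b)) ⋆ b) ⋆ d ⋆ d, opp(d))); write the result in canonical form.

Answer: opp(h(d ⋆ d, b ⋆ b ⋆ d ⋆ d, opp(d)))

Derivation:
Canonical form:  opp(h(d ⋆ d, b ⋆ b ⋆ b ⋆ d ⋆ d ⋆ d ⋆ d, opp(d)))
Match R2:  consume b, d, d;  v := b ⋆ b ⋆ d ⋆ d
The extension variable absorbs all remaining arguments, so the whole application is rewritten.
Result:  opp(h(d ⋆ d, b ⋆ b ⋆ d ⋆ d, opp(d)))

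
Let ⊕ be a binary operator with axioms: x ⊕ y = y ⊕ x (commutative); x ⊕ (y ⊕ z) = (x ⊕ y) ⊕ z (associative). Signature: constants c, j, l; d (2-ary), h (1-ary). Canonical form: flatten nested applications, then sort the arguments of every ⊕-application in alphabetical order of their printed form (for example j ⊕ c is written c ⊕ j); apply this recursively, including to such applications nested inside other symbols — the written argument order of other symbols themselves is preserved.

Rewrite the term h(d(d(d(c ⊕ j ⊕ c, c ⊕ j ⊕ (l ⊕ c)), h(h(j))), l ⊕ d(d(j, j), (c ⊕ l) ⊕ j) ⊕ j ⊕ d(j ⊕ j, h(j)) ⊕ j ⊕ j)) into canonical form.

Answer: h(d(d(d(c ⊕ c ⊕ j, c ⊕ c ⊕ j ⊕ l), h(h(j))), d(d(j, j), c ⊕ j ⊕ l) ⊕ d(j ⊕ j, h(j)) ⊕ j ⊕ j ⊕ j ⊕ l))

Derivation:
Focus inside:  l ⊕ d(d(j, j), (c ⊕ l) ⊕ j) ⊕ j ⊕ d(j ⊕ j, h(j)) ⊕ j ⊕ j
Inside:  d(d(j, j), (c ⊕ l) ⊕ j)  →  d(d(j, j), c ⊕ j ⊕ l)
Sort:  d(d(j, j), c ⊕ j ⊕ l) ⊕ d(j ⊕ j, h(j)) ⊕ j ⊕ j ⊕ j ⊕ l
Rebuild:  h(d(d(d(c ⊕ c ⊕ j, c ⊕ c ⊕ j ⊕ l), h(h(j))), d(d(j, j), c ⊕ j ⊕ l) ⊕ d(j ⊕ j, h(j)) ⊕ j ⊕ j ⊕ j ⊕ l))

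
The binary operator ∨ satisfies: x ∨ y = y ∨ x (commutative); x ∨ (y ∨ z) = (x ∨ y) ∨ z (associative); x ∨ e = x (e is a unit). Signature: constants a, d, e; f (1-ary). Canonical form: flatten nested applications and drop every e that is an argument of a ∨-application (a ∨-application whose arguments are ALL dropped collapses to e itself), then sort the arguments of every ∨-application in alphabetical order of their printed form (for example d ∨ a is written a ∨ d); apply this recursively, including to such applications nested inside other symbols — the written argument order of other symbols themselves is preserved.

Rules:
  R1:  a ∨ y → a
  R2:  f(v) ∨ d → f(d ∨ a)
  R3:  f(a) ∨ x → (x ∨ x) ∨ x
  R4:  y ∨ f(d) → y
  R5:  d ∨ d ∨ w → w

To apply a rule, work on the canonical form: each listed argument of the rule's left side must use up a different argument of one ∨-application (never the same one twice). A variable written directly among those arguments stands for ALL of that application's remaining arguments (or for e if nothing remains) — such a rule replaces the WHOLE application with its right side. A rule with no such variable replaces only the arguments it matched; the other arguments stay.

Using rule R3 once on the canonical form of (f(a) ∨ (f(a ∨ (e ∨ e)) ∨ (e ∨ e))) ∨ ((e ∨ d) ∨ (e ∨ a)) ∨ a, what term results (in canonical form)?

Answer: a ∨ a ∨ a ∨ a ∨ a ∨ a ∨ d ∨ d ∨ d ∨ f(a) ∨ f(a) ∨ f(a)

Derivation:
Canonical form:  a ∨ a ∨ d ∨ f(a) ∨ f(a)
R3 matches:  uses f(a);  x := a ∨ a ∨ d ∨ f(a)
Every leftover argument binds to the variable; the entire application is replaced.
New term:  a ∨ a ∨ a ∨ a ∨ a ∨ a ∨ d ∨ d ∨ d ∨ f(a) ∨ f(a) ∨ f(a)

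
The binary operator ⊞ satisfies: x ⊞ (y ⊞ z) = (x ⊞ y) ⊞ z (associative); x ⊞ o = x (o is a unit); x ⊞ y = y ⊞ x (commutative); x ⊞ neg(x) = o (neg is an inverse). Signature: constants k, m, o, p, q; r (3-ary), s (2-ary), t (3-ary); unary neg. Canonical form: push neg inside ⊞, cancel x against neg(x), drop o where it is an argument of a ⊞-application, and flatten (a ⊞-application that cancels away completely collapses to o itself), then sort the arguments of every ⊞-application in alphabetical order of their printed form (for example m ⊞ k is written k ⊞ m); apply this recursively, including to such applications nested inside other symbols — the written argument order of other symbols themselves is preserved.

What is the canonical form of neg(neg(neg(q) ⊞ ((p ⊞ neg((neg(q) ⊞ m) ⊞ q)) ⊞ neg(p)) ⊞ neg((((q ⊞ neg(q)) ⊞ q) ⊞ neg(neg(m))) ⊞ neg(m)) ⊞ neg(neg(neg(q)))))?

Answer: neg(m) ⊞ neg(q) ⊞ neg(q) ⊞ neg(q)

Derivation:
Push neg inside:  distribute neg over ⊞ and collapse double neg
Cancel inverse pairs:  p cancels
Collect terms:  neg(q) ⊞ neg(q) ⊞ neg(q) ⊞ neg(m)
Sort arguments:  neg(m) ⊞ neg(q) ⊞ neg(q) ⊞ neg(q)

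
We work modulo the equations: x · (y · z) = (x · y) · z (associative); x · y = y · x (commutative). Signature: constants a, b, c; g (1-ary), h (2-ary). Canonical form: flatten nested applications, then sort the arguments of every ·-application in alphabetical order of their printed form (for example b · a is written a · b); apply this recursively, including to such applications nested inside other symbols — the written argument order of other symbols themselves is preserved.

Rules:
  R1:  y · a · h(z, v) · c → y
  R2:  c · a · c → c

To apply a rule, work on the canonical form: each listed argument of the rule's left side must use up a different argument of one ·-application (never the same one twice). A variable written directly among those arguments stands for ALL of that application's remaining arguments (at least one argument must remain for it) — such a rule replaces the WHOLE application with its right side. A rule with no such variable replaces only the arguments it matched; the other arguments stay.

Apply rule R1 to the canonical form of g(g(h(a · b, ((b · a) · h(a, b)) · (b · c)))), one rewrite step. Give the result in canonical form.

Canonical form:  g(g(h(a · b, a · b · b · c · h(a, b))))
R1 matches:  uses a, c, h(a, b);  v := b, y := b · b, z := a
The extension variable absorbs all remaining arguments, so the whole application is rewritten.
Giving:  g(g(h(a · b, b · b)))

Answer: g(g(h(a · b, b · b)))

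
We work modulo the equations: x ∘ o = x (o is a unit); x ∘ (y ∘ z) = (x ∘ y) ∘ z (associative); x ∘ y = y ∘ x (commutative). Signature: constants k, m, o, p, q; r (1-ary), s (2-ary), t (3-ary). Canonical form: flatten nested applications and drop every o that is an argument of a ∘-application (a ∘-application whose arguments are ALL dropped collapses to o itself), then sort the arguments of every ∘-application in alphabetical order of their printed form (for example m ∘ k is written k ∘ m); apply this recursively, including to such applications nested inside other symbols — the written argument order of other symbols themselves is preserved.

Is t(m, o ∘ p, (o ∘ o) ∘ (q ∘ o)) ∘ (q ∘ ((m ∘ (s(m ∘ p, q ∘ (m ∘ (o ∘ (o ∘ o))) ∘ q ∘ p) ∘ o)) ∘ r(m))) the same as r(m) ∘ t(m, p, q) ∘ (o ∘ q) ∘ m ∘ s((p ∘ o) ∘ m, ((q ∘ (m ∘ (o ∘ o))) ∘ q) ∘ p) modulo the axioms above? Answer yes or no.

Answer: yes — both canonical forms are m ∘ q ∘ r(m) ∘ s(m ∘ p, m ∘ p ∘ q ∘ q) ∘ t(m, p, q)

Derivation:
Left:  t(m, o ∘ p, (o ∘ o) ∘ (q ∘ o)) ∘ (q ∘ ((m ∘ (s(m ∘ p, q ∘ (m ∘ (o ∘ (o ∘ o))) ∘ q ∘ p) ∘ o)) ∘ r(m)))
  Un-nest:  t(m, o ∘ p, (o ∘ o) ∘ (q ∘ o)) ∘ q ∘ m ∘ s(m ∘ p, q ∘ (m ∘ (o ∘ (o ∘ o))) ∘ q ∘ p) ∘ o ∘ r(m)
  Simplify inside:  t(m, o ∘ p, (o ∘ o) ∘ (q ∘ o))  →  t(m, p, q)
  Inside:  s(m ∘ p, q ∘ (m ∘ (o ∘ (o ∘ o))) ∘ q ∘ p)  →  s(m ∘ p, m ∘ p ∘ q ∘ q)
  Units out:  drop o
  Sort arguments:  m ∘ q ∘ r(m) ∘ s(m ∘ p, m ∘ p ∘ q ∘ q) ∘ t(m, p, q)
Right:  r(m) ∘ t(m, p, q) ∘ (o ∘ q) ∘ m ∘ s((p ∘ o) ∘ m, ((q ∘ (m ∘ (o ∘ o))) ∘ q) ∘ p)
  Flatten:  r(m) ∘ t(m, p, q) ∘ o ∘ q ∘ m ∘ s((p ∘ o) ∘ m, ((q ∘ (m ∘ (o ∘ o))) ∘ q) ∘ p)
  Inside:  s((p ∘ o) ∘ m, ((q ∘ (m ∘ (o ∘ o))) ∘ q) ∘ p)  →  s(m ∘ p, m ∘ p ∘ q ∘ q)
  Unit:  drop o
  Sort arguments:  m ∘ q ∘ r(m) ∘ s(m ∘ p, m ∘ p ∘ q ∘ q) ∘ t(m, p, q)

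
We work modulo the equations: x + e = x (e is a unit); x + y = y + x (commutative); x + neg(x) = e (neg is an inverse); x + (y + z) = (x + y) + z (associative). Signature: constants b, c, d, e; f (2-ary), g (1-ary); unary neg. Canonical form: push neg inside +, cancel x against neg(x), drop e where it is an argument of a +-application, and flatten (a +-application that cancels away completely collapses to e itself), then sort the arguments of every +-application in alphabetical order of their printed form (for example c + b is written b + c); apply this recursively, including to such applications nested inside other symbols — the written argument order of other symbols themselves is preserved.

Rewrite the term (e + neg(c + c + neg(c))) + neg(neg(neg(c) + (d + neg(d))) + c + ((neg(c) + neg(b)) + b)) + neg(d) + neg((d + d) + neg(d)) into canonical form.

Answer: neg(c) + neg(c) + neg(d) + neg(d)

Derivation:
Push neg inside:  distribute neg over + and collapse double neg
Cancel:  b cancels
Combine occurrences:  neg(c) + neg(c) + neg(d) + neg(d)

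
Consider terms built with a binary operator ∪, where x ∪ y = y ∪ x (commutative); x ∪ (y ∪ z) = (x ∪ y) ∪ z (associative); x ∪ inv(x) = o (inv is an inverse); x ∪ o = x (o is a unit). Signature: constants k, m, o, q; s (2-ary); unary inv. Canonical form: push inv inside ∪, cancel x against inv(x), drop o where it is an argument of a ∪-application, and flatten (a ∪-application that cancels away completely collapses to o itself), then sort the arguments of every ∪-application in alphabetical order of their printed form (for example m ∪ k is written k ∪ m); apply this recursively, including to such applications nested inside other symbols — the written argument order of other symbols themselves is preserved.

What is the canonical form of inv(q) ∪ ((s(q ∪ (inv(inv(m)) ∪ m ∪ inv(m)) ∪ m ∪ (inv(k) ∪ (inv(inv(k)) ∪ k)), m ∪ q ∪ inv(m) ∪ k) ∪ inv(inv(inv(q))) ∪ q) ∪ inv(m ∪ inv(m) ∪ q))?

Push inv inside:  distribute inv over ∪ and collapse double inv
Cancel inverse pairs:  m cancels
Collect:  inv(q) ∪ inv(q) ∪ s(k ∪ m ∪ m ∪ q, k ∪ q)

Answer: inv(q) ∪ inv(q) ∪ s(k ∪ m ∪ m ∪ q, k ∪ q)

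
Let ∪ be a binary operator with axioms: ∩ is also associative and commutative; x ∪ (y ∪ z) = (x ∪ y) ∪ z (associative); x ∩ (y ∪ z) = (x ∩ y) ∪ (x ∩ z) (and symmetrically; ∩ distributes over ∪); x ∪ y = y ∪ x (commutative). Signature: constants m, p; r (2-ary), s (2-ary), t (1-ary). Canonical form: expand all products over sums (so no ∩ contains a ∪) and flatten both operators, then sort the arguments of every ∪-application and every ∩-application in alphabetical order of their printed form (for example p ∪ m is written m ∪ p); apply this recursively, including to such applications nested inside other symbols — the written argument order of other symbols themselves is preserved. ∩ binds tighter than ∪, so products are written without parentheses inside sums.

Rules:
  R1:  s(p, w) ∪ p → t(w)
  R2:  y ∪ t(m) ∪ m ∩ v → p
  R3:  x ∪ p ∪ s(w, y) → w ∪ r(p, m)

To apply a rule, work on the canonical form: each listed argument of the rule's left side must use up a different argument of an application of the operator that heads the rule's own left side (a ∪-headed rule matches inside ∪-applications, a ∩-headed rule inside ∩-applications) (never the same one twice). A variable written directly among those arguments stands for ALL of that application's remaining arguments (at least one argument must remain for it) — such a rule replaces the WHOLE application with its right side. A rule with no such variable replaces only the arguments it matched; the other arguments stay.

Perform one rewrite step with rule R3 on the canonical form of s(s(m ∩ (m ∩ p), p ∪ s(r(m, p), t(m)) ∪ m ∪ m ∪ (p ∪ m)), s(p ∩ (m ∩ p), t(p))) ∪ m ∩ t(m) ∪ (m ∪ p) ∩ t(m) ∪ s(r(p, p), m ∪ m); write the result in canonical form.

Answer: m ∩ t(m) ∪ m ∩ t(m) ∪ p ∩ t(m) ∪ s(r(p, p), m ∪ m) ∪ s(s(m ∩ m ∩ p, r(m, p) ∪ r(p, m)), s(m ∩ p ∩ p, t(p)))

Derivation:
Canonical form:  m ∩ t(m) ∪ m ∩ t(m) ∪ p ∩ t(m) ∪ s(r(p, p), m ∪ m) ∪ s(s(m ∩ m ∩ p, m ∪ m ∪ m ∪ p ∪ p ∪ s(r(m, p), t(m))), s(m ∩ p ∩ p, t(p)))
R3 matches:  uses p, s(r(m, p), t(m));  w := r(m, p), x := m ∪ m ∪ m ∪ p, y := t(m)
The variable takes the whole remainder — replace the entire application.
Giving:  m ∩ t(m) ∪ m ∩ t(m) ∪ p ∩ t(m) ∪ s(r(p, p), m ∪ m) ∪ s(s(m ∩ m ∩ p, r(m, p) ∪ r(p, m)), s(m ∩ p ∩ p, t(p)))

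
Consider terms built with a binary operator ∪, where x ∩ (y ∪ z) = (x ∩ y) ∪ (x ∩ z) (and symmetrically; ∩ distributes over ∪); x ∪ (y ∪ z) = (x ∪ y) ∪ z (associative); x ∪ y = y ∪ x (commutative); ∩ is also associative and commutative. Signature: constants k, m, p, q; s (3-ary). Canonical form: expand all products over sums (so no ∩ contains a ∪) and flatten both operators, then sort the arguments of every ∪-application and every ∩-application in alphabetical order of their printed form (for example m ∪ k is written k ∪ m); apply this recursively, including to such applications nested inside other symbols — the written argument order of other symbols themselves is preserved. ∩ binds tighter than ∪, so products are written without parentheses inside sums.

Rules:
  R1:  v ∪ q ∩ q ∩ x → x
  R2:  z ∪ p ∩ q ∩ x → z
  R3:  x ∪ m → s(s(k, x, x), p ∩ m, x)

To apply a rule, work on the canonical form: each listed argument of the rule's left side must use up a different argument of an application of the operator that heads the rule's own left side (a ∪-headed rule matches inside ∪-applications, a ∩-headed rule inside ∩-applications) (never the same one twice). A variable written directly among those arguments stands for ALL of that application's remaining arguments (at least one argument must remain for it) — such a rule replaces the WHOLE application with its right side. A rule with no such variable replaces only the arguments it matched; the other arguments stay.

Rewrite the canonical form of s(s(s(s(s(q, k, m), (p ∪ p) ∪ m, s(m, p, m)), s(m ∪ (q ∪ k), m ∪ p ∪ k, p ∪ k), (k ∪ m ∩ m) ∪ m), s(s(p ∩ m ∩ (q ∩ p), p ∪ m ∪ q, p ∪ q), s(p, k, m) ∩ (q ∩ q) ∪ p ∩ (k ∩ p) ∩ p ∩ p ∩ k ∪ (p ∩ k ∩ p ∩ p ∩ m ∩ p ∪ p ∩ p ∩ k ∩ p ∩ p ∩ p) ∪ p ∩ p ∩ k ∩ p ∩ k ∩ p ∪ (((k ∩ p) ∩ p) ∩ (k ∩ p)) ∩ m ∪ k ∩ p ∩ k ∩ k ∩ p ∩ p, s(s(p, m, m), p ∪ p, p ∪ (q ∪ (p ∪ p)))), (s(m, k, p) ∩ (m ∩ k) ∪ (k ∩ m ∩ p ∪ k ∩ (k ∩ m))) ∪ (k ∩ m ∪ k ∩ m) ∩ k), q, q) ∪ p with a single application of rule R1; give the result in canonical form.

Answer: p ∪ s(s(s(s(s(q, k, m), m ∪ p ∪ p, s(m, p, m)), s(k ∪ m ∪ q, k ∪ m ∪ p, k ∪ p), k ∪ m ∪ m ∩ m), s(s(m ∩ p ∩ p ∩ q, m ∪ p ∪ q, p ∪ q), s(p, k, m), s(s(p, m, m), p ∪ p, p ∪ p ∪ p ∪ q)), k ∩ k ∩ m ∪ k ∩ k ∩ m ∪ k ∩ k ∩ m ∪ k ∩ m ∩ p ∪ k ∩ m ∩ s(m, k, p)), q, q)

Derivation:
Canonical form:  p ∪ s(s(s(s(s(q, k, m), m ∪ p ∪ p, s(m, p, m)), s(k ∪ m ∪ q, k ∪ m ∪ p, k ∪ p), k ∪ m ∪ m ∩ m), s(s(m ∩ p ∩ p ∩ q, m ∪ p ∪ q, p ∪ q), k ∩ k ∩ k ∩ p ∩ p ∩ p ∪ k ∩ k ∩ m ∩ p ∩ p ∩ p ∪ k ∩ k ∩ p ∩ p ∩ p ∩ p ∪ k ∩ k ∩ p ∩ p ∩ p ∩ p ∪ k ∩ m ∩ p ∩ p ∩ p ∩ p ∪ k ∩ p ∩ p ∩ p ∩ p ∩ p ∪ q ∩ q ∩ s(p, k, m), s(s(p, m, m), p ∪ p, p ∪ p ∪ p ∪ q)), k ∩ k ∩ m ∪ k ∩ k ∩ m ∪ k ∩ k ∩ m ∪ k ∩ m ∩ p ∪ k ∩ m ∩ s(m, k, p)), q, q)
Apply R1:  consuming q ∩ q ∩ s(p, k, m);  v := k ∩ k ∩ k ∩ p ∩ p ∩ p ∪ k ∩ k ∩ m ∩ p ∩ p ∩ p ∪ k ∩ k ∩ p ∩ p ∩ p ∩ p ∪ k ∩ k ∩ p ∩ p ∩ p ∩ p ∪ k ∩ m ∩ p ∩ p ∩ p ∩ p ∪ k ∩ p ∩ p ∩ p ∩ p ∩ p, x := s(p, k, m)
The variable takes the whole remainder — replace the entire application.
Giving:  p ∪ s(s(s(s(s(q, k, m), m ∪ p ∪ p, s(m, p, m)), s(k ∪ m ∪ q, k ∪ m ∪ p, k ∪ p), k ∪ m ∪ m ∩ m), s(s(m ∩ p ∩ p ∩ q, m ∪ p ∪ q, p ∪ q), s(p, k, m), s(s(p, m, m), p ∪ p, p ∪ p ∪ p ∪ q)), k ∩ k ∩ m ∪ k ∩ k ∩ m ∪ k ∩ k ∩ m ∪ k ∩ m ∩ p ∪ k ∩ m ∩ s(m, k, p)), q, q)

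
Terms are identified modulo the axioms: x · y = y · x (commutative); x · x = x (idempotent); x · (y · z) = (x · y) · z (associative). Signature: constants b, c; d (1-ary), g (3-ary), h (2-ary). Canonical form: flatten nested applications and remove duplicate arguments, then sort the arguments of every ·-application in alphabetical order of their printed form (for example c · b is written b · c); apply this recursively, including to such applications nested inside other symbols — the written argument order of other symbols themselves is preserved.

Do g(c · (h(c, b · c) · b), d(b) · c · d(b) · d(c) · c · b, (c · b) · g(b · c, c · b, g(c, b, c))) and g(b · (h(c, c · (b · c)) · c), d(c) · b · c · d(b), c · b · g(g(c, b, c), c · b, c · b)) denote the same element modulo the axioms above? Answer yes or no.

Left:  g(c · (h(c, b · c) · b), d(b) · c · d(b) · d(c) · c · b, (c · b) · g(b · c, c · b, g(c, b, c)))
  Work inside:  (c · b) · g(b · c, c · b, g(c, b, c))
  Merge nested applications:  c · b · g(b · c, c · b, g(c, b, c))
  Simplify inside:  g(b · c, c · b, g(c, b, c))  →  g(b · c, b · c, g(c, b, c))
  Sort arguments:  b · c · g(b · c, b · c, g(c, b, c))
  Rebuild:  g(b · c · h(c, b · c), b · c · d(b) · d(c), b · c · g(b · c, b · c, g(c, b, c)))
Right:  g(b · (h(c, c · (b · c)) · c), d(c) · b · c · d(b), c · b · g(g(c, b, c), c · b, c · b))
  Descend into:  c · b · g(g(c, b, c), c · b, c · b)
  Canonicalize subterm:  g(g(c, b, c), c · b, c · b)  →  g(g(c, b, c), b · c, b · c)
  Order the arguments:  b · c · g(g(c, b, c), b · c, b · c)
  Put back:  g(b · c · h(c, b · c), b · c · d(b) · d(c), b · c · g(g(c, b, c), b · c, b · c))

Answer: no — g(b · c · h(c, b · c), b · c · d(b) · d(c), b · c · g(b · c, b · c, g(c, b, c))) vs g(b · c · h(c, b · c), b · c · d(b) · d(c), b · c · g(g(c, b, c), b · c, b · c))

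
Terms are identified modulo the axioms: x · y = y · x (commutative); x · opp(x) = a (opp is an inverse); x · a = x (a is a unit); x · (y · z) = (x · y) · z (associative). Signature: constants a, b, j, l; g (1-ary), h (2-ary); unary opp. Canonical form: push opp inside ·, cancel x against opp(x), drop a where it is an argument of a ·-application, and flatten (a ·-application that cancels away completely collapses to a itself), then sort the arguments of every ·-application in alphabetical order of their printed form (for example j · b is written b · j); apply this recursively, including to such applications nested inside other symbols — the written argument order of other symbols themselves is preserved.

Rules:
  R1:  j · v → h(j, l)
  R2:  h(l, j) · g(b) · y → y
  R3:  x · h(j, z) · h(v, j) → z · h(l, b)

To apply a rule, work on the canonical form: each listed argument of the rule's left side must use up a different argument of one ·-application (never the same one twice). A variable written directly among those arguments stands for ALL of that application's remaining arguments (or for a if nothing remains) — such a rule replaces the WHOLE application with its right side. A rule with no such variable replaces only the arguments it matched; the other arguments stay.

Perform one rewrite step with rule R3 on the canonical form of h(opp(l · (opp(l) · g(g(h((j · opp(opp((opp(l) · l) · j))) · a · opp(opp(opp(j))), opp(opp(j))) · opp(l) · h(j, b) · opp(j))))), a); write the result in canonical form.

Answer: h(opp(g(g(b · h(l, b)))), a)

Derivation:
Canonical form:  h(opp(g(g(h(j, b) · h(j, j) · opp(j) · opp(l)))), a)
Match R3:  consume h(j, b), h(j, j);  v := j, x := opp(j) · opp(l), z := b
The variable takes the whole remainder — replace the entire application.
New term:  h(opp(g(g(b · h(l, b)))), a)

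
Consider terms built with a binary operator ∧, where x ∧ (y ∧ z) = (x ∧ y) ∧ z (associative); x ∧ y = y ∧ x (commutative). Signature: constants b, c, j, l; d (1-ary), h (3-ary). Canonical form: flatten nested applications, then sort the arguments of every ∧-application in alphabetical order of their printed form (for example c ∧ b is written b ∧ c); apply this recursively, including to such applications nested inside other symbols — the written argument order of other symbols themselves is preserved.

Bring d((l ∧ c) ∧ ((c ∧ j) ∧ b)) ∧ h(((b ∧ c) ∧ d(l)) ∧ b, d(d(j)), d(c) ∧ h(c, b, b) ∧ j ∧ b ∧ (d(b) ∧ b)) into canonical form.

Answer: d(b ∧ c ∧ c ∧ j ∧ l) ∧ h(b ∧ b ∧ c ∧ d(l), d(d(j)), b ∧ b ∧ d(b) ∧ d(c) ∧ h(c, b, b) ∧ j)

Derivation:
Inside:  d((l ∧ c) ∧ ((c ∧ j) ∧ b))  →  d(b ∧ c ∧ c ∧ j ∧ l)
Canonicalize subterm:  h(((b ∧ c) ∧ d(l)) ∧ b, d(d(j)), d(c) ∧ h(c, b, b) ∧ j ∧ b ∧ (d(b) ∧ b))  →  h(b ∧ b ∧ c ∧ d(l), d(d(j)), b ∧ b ∧ d(b) ∧ d(c) ∧ h(c, b, b) ∧ j)
Sort:  d(b ∧ c ∧ c ∧ j ∧ l) ∧ h(b ∧ b ∧ c ∧ d(l), d(d(j)), b ∧ b ∧ d(b) ∧ d(c) ∧ h(c, b, b) ∧ j)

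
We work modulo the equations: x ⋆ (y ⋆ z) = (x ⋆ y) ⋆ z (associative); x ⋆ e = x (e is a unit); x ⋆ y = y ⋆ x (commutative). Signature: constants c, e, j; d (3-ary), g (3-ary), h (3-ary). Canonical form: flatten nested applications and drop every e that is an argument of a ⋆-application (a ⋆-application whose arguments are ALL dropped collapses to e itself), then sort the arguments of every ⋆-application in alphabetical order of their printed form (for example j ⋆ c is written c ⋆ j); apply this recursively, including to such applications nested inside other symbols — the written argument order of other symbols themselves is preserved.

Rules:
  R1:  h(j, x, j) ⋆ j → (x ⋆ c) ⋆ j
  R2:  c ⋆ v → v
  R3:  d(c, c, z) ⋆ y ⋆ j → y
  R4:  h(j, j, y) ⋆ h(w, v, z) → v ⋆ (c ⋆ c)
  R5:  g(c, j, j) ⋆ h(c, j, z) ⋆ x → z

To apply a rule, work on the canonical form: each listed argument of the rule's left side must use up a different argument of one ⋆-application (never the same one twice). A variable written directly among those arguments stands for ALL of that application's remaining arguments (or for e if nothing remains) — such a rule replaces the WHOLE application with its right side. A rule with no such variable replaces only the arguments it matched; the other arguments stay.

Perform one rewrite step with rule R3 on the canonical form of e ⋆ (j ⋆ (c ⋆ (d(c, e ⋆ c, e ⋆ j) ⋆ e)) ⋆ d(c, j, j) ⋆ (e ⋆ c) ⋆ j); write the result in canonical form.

Canonical form:  c ⋆ c ⋆ d(c, c, j) ⋆ d(c, j, j) ⋆ j ⋆ j
Apply R3:  consuming d(c, c, j), j;  y := c ⋆ c ⋆ d(c, j, j) ⋆ j, z := j
The variable takes the whole remainder — replace the entire application.
Result:  c ⋆ c ⋆ d(c, j, j) ⋆ j

Answer: c ⋆ c ⋆ d(c, j, j) ⋆ j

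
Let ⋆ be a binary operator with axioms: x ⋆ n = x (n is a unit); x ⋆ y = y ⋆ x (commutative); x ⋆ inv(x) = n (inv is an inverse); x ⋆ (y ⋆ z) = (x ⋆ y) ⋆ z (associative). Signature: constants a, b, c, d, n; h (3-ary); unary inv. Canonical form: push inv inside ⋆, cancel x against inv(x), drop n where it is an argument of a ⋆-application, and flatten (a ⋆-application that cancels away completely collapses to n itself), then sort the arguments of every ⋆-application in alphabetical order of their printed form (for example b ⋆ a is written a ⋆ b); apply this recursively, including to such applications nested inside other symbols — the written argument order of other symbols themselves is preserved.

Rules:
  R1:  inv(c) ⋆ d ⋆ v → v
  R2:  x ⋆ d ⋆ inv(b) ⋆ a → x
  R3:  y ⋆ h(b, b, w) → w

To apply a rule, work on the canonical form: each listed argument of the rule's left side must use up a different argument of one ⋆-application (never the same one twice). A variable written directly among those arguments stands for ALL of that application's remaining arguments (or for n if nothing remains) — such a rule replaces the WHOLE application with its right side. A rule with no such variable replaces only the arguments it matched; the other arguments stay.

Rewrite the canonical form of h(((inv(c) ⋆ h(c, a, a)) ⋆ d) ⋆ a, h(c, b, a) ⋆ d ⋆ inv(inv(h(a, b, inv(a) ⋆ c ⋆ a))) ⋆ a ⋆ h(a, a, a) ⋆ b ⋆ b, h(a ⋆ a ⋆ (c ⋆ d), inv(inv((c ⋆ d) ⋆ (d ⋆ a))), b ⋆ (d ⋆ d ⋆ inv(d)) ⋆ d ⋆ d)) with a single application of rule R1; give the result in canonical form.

Answer: h(a ⋆ h(c, a, a), a ⋆ b ⋆ b ⋆ d ⋆ h(a, a, a) ⋆ h(a, b, c) ⋆ h(c, b, a), h(a ⋆ a ⋆ c ⋆ d, a ⋆ c ⋆ d ⋆ d, b ⋆ d ⋆ d ⋆ d))

Derivation:
Canonical form:  h(a ⋆ d ⋆ h(c, a, a) ⋆ inv(c), a ⋆ b ⋆ b ⋆ d ⋆ h(a, a, a) ⋆ h(a, b, c) ⋆ h(c, b, a), h(a ⋆ a ⋆ c ⋆ d, a ⋆ c ⋆ d ⋆ d, b ⋆ d ⋆ d ⋆ d))
Apply R1:  consuming d, inv(c);  v := a ⋆ h(c, a, a)
The variable takes the whole remainder — replace the entire application.
Result:  h(a ⋆ h(c, a, a), a ⋆ b ⋆ b ⋆ d ⋆ h(a, a, a) ⋆ h(a, b, c) ⋆ h(c, b, a), h(a ⋆ a ⋆ c ⋆ d, a ⋆ c ⋆ d ⋆ d, b ⋆ d ⋆ d ⋆ d))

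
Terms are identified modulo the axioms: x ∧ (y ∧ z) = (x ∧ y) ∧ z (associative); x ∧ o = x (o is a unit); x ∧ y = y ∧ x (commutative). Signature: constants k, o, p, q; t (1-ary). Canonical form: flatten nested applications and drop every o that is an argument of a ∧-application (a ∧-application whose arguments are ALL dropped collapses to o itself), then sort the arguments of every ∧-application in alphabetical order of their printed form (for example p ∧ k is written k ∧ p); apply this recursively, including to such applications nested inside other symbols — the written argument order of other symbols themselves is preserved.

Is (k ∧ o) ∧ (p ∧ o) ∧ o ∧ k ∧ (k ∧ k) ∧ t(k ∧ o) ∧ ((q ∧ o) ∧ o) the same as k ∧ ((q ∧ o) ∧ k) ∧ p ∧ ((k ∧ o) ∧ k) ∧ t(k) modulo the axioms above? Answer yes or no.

Answer: yes — both canonical forms are k ∧ k ∧ k ∧ k ∧ p ∧ q ∧ t(k)

Derivation:
Left:  (k ∧ o) ∧ (p ∧ o) ∧ o ∧ k ∧ (k ∧ k) ∧ t(k ∧ o) ∧ ((q ∧ o) ∧ o)
  Merge nested applications:  k ∧ o ∧ p ∧ o ∧ o ∧ k ∧ k ∧ k ∧ t(k ∧ o) ∧ q ∧ o ∧ o
  Simplify inside:  t(k ∧ o)  →  t(k)
  Drop the unit:  drop o (×5)
  Order the arguments:  k ∧ k ∧ k ∧ k ∧ p ∧ q ∧ t(k)
Right:  k ∧ ((q ∧ o) ∧ k) ∧ p ∧ ((k ∧ o) ∧ k) ∧ t(k)
  Un-nest:  k ∧ q ∧ o ∧ k ∧ p ∧ k ∧ o ∧ k ∧ t(k)
  Units out:  drop o (×2)
  Order the arguments:  k ∧ k ∧ k ∧ k ∧ p ∧ q ∧ t(k)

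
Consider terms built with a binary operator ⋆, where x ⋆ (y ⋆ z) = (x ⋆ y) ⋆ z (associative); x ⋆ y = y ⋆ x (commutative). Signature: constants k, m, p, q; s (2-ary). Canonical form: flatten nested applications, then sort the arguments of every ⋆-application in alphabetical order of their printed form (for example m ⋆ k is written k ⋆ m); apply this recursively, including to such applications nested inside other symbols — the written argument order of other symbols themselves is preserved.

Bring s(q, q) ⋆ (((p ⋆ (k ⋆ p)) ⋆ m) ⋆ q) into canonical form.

Un-nest:  s(q, q) ⋆ p ⋆ k ⋆ p ⋆ m ⋆ q
Sort:  k ⋆ m ⋆ p ⋆ p ⋆ q ⋆ s(q, q)

Answer: k ⋆ m ⋆ p ⋆ p ⋆ q ⋆ s(q, q)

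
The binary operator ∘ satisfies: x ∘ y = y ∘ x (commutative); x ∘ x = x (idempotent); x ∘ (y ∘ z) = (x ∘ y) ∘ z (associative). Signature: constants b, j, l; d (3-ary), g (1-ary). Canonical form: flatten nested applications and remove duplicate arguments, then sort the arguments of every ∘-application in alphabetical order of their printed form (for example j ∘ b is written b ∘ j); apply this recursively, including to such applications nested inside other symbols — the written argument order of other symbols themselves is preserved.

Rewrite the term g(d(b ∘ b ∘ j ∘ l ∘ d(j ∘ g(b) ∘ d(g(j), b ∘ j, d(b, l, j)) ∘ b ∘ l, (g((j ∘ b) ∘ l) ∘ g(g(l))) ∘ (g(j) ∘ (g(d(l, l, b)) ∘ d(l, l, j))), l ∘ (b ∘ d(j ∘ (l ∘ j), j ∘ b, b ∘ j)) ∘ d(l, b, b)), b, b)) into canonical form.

Work inside:  b ∘ b ∘ j ∘ l ∘ d(j ∘ g(b) ∘ d(g(j), b ∘ j, d(b, l, j)) ∘ b ∘ l, (g((j ∘ b) ∘ l) ∘ g(g(l))) ∘ (g(j) ∘ (g(d(l, l, b)) ∘ d(l, l, j))), l ∘ (b ∘ d(j ∘ (l ∘ j), j ∘ b, b ∘ j)) ∘ d(l, b, b))
Simplify inside:  d(j ∘ g(b) ∘ d(g(j), b ∘ j, d(b, l, j)) ∘ b ∘ l, (g((j ∘ b) ∘ l) ∘ g(g(l))) ∘ (g(j) ∘ (g(d(l, l, b)) ∘ d(l, l, j))), l ∘ (b ∘ d(j ∘ (l ∘ j), j ∘ b, b ∘ j)) ∘ d(l, b, b))  →  d(b ∘ d(g(j), b ∘ j, d(b, l, j)) ∘ g(b) ∘ j ∘ l, d(l, l, j) ∘ g(b ∘ j ∘ l) ∘ g(d(l, l, b)) ∘ g(g(l)) ∘ g(j), b ∘ d(j ∘ l, b ∘ j, b ∘ j) ∘ d(l, b, b) ∘ l)
Drop duplicates:  drop duplicate b
Order the arguments:  b ∘ d(b ∘ d(g(j), b ∘ j, d(b, l, j)) ∘ g(b) ∘ j ∘ l, d(l, l, j) ∘ g(b ∘ j ∘ l) ∘ g(d(l, l, b)) ∘ g(g(l)) ∘ g(j), b ∘ d(j ∘ l, b ∘ j, b ∘ j) ∘ d(l, b, b) ∘ l) ∘ j ∘ l
Rebuild:  g(d(b ∘ d(b ∘ d(g(j), b ∘ j, d(b, l, j)) ∘ g(b) ∘ j ∘ l, d(l, l, j) ∘ g(b ∘ j ∘ l) ∘ g(d(l, l, b)) ∘ g(g(l)) ∘ g(j), b ∘ d(j ∘ l, b ∘ j, b ∘ j) ∘ d(l, b, b) ∘ l) ∘ j ∘ l, b, b))

Answer: g(d(b ∘ d(b ∘ d(g(j), b ∘ j, d(b, l, j)) ∘ g(b) ∘ j ∘ l, d(l, l, j) ∘ g(b ∘ j ∘ l) ∘ g(d(l, l, b)) ∘ g(g(l)) ∘ g(j), b ∘ d(j ∘ l, b ∘ j, b ∘ j) ∘ d(l, b, b) ∘ l) ∘ j ∘ l, b, b))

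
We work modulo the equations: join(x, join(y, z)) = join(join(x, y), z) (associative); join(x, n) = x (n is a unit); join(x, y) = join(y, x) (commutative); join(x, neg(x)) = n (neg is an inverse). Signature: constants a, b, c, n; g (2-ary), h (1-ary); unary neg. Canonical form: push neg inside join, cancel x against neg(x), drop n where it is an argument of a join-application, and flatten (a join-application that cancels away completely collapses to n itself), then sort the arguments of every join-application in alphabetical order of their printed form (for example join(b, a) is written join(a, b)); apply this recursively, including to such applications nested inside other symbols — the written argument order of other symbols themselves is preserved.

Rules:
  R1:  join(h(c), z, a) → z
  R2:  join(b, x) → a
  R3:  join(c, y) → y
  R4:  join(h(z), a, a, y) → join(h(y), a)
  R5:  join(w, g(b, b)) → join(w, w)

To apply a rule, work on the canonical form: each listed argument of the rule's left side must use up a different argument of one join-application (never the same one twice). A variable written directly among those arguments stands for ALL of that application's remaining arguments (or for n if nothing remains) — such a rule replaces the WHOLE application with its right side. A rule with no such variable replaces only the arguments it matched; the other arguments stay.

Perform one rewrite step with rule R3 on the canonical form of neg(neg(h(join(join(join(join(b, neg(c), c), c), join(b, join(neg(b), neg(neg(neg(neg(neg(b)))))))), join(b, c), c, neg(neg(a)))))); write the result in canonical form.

Answer: h(join(a, b, c, c))

Derivation:
Canonical form:  h(join(a, b, c, c, c))
Apply R3:  consuming c;  y := join(a, b, c, c)
Every leftover argument binds to the variable; the entire application is replaced.
Result:  h(join(a, b, c, c))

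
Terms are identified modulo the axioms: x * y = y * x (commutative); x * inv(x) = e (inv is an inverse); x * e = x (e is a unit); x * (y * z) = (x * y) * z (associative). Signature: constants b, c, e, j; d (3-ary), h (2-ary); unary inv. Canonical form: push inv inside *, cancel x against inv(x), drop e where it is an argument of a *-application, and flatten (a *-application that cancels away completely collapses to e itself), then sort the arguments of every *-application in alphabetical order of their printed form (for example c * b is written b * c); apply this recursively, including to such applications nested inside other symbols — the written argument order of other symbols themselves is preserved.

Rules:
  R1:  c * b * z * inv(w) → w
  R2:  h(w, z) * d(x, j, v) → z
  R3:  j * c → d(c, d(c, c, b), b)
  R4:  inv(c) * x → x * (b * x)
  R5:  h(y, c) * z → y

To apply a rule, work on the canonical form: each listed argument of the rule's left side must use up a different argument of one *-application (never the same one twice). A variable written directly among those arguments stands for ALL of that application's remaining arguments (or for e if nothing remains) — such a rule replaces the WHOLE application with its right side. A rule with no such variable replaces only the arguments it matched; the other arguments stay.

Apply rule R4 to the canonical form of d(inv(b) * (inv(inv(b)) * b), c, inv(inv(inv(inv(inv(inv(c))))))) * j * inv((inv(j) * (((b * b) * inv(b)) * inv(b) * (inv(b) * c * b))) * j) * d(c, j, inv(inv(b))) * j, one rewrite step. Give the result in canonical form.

Answer: b * d(b, c, c) * d(b, c, c) * d(c, j, b) * d(c, j, b) * j * j * j * j

Derivation:
Canonical form:  d(b, c, c) * d(c, j, b) * inv(c) * j * j
R4 matches:  uses inv(c);  x := d(b, c, c) * d(c, j, b) * j * j
Every leftover argument binds to the variable; the entire application is replaced.
Giving:  b * d(b, c, c) * d(b, c, c) * d(c, j, b) * d(c, j, b) * j * j * j * j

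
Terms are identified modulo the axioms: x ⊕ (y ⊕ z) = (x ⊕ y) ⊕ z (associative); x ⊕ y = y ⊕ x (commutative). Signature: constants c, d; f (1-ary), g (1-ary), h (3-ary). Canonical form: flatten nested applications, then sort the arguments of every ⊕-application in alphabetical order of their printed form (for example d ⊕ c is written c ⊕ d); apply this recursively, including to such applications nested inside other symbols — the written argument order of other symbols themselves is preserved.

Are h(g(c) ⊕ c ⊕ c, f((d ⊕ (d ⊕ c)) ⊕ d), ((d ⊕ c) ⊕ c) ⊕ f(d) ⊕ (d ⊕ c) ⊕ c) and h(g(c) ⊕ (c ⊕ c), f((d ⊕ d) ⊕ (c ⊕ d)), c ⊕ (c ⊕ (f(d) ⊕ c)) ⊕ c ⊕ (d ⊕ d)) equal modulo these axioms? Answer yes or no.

Left:  h(g(c) ⊕ c ⊕ c, f((d ⊕ (d ⊕ c)) ⊕ d), ((d ⊕ c) ⊕ c) ⊕ f(d) ⊕ (d ⊕ c) ⊕ c)
  Descend into:  ((d ⊕ c) ⊕ c) ⊕ f(d) ⊕ (d ⊕ c) ⊕ c
  Merge nested applications:  d ⊕ c ⊕ c ⊕ f(d) ⊕ d ⊕ c ⊕ c
  Order the arguments:  c ⊕ c ⊕ c ⊕ c ⊕ d ⊕ d ⊕ f(d)
  Put back:  h(c ⊕ c ⊕ g(c), f(c ⊕ d ⊕ d ⊕ d), c ⊕ c ⊕ c ⊕ c ⊕ d ⊕ d ⊕ f(d))
Right:  h(g(c) ⊕ (c ⊕ c), f((d ⊕ d) ⊕ (c ⊕ d)), c ⊕ (c ⊕ (f(d) ⊕ c)) ⊕ c ⊕ (d ⊕ d))
  Work inside:  c ⊕ (c ⊕ (f(d) ⊕ c)) ⊕ c ⊕ (d ⊕ d)
  Flatten:  c ⊕ c ⊕ f(d) ⊕ c ⊕ c ⊕ d ⊕ d
  Sort arguments:  c ⊕ c ⊕ c ⊕ c ⊕ d ⊕ d ⊕ f(d)
  Reassemble:  h(c ⊕ c ⊕ g(c), f(c ⊕ d ⊕ d ⊕ d), c ⊕ c ⊕ c ⊕ c ⊕ d ⊕ d ⊕ f(d))

Answer: yes — both canonical forms are h(c ⊕ c ⊕ g(c), f(c ⊕ d ⊕ d ⊕ d), c ⊕ c ⊕ c ⊕ c ⊕ d ⊕ d ⊕ f(d))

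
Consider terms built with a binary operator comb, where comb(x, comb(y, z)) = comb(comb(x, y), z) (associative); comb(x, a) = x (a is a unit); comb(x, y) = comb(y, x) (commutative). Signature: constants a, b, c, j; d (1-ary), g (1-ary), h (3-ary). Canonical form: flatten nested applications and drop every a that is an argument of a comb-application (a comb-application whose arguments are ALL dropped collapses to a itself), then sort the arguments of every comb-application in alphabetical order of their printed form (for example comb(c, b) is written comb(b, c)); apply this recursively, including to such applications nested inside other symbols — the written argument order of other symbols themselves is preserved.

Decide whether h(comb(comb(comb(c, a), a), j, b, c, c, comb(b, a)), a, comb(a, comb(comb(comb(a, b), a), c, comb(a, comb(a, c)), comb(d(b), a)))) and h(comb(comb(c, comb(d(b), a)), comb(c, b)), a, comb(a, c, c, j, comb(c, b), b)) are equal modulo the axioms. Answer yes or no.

Left:  h(comb(comb(comb(c, a), a), j, b, c, c, comb(b, a)), a, comb(a, comb(comb(comb(a, b), a), c, comb(a, comb(a, c)), comb(d(b), a))))
  Descend into:  comb(a, comb(comb(comb(a, b), a), c, comb(a, comb(a, c)), comb(d(b), a)))
  Merge nested applications:  comb(a, a, b, a, c, a, a, c, d(b), a)
  Units out:  drop a (×6)
  Order the arguments:  comb(b, c, c, d(b))
  Rebuild:  h(comb(b, b, c, c, c, j), a, comb(b, c, c, d(b)))
Right:  h(comb(comb(c, comb(d(b), a)), comb(c, b)), a, comb(a, c, c, j, comb(c, b), b))
  Work inside:  comb(comb(c, comb(d(b), a)), comb(c, b))
  Merge nested applications:  comb(c, d(b), a, c, b)
  Units out:  drop a
  Order the arguments:  comb(b, c, c, d(b))
  Put back:  h(comb(b, c, c, d(b)), a, comb(b, b, c, c, c, j))

Answer: no — h(comb(b, b, c, c, c, j), a, comb(b, c, c, d(b))) vs h(comb(b, c, c, d(b)), a, comb(b, b, c, c, c, j))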